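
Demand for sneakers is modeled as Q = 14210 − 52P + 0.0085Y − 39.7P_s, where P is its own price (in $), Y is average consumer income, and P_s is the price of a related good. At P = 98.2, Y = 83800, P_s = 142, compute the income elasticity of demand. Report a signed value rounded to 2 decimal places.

At the given values, Q = 14210 − 52(98.2) + 0.0085(83800) − 39.7(142) = 4178.5.
∂Q/∂Y = 0.0085.
E = (0.0085) × (83800/4178.5) = 0.1704…

0.17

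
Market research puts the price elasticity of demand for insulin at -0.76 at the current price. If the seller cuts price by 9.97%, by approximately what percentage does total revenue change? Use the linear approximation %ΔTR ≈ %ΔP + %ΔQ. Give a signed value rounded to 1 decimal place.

%ΔQ ≈ Ed × %ΔP = (-0.76) × (-9.97%) = +7.5772%
%ΔTR ≈ %ΔP + %ΔQ = (-9.97%) + (+7.5772%) = -2.3928%

-2.4%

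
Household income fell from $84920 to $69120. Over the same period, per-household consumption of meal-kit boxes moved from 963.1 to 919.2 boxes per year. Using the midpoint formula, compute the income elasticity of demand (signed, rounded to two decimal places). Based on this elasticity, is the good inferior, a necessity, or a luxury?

%ΔQ = (919.2 − 963.1)/[( 963.1 + 919.2)/2] = -43.9/941.15 = -0.046645…
%ΔIncome = (69120 − 84920)/[( 84920 + 69120)/2] = -15800/77020 = -0.205141…
E_income = (-43.9/941.15) / (-15800/77020) = 0.2273…
0 < E_income < 1 ⇒ normal good, necessity.

0.23; necessity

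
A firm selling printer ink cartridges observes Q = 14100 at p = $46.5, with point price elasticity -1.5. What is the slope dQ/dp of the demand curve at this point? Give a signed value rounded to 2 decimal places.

-454.84

Ed = (dQ/dp)·(p/Q) ⇒ dQ/dp = Ed·Q/p = (-1.5)·14100/46.5 = -454.8387…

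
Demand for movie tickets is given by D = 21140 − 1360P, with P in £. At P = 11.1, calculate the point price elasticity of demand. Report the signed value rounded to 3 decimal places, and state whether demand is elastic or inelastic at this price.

-2.498; elastic

dD/dP = −1360. At P = 11.1, D = 21140 − 1360(11.1) = 6044.
Ed = (dD/dP)·(P/D) = −1360 × (11.1/6044) = -2.49768…
|Ed| = 2.498 > 1, so demand is elastic.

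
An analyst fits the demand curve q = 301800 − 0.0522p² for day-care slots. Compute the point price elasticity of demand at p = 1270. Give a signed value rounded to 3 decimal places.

dq/dp = −2·0.0522·p = -132.588. At p = 1270, q = 217606.62.
Ed = (dq/dp)·(p/q) = (-132.588) × (1270/217606.62) = -0.77381…

-0.774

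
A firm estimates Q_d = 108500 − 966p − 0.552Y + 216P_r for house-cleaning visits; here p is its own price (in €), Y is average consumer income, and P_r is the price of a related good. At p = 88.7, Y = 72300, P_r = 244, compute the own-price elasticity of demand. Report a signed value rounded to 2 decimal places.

-2.41

At the given values, Q_d = 108500 − 966(88.7) − 0.552(72300) + 216(244) = 35610.2.
∂Q_d/∂p = −966.
E = (-966) × (88.7/35610.2) = -2.4061…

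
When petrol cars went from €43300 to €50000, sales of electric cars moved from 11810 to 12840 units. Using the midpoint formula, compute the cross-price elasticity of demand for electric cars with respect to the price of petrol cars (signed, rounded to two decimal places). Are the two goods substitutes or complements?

%ΔQ_{electric cars} = (12840 − 11810)/avg = 1030/12325 = 0.083569…
%ΔP_{petrol cars} = (50000 − 43300)/avg = 6700/46650 = 0.143622…
E_cross = (1030/12325) / (6700/46650) = 0.5818…
E_cross > 0 ⇒ the goods are substitutes.

0.58; substitutes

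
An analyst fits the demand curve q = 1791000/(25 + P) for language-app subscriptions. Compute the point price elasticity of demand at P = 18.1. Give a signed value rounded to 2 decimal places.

dq/dP = −1791000/(25 + P)² = -964.142. At P = 18.1, q = 41554.5.
Ed = (dq/dP)·(P/q) = (-964.142) × (18.1/41554.5) = -0.4199…

-0.42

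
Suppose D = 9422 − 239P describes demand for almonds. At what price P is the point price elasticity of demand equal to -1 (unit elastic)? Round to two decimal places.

Ed = −239P/(9422 − 239P). Set this equal to -1:
239P = 1·(9422 − 239P) ⇒ 239P(1 + 1) = 1·9422
P = 1·9422 / (239·2) = 19.7112…

19.71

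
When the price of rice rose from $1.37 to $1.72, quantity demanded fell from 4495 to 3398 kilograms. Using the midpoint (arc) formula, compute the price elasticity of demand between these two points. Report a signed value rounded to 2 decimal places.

-1.23

%ΔQ = (3398 − 4495) / [(4495 + 3398)/2] = -1097/3946.5 = -0.277967…
%ΔP = (1.72 − 1.37) / [(1.37 + 1.72)/2] = 0.35/1.545 = 0.226537…
Arc Ed = %ΔQ / %ΔP = (-1097/3946.5) / (0.35/1.545) = -1.2270…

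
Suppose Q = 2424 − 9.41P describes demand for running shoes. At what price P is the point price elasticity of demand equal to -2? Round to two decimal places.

171.73

Ed = −9.41P/(2424 − 9.41P). Set this equal to -2:
9.41P = 2·(2424 − 9.41P) ⇒ 9.41P(1 + 2) = 2·2424
P = 2·2424 / (9.41·3) = 171.7321…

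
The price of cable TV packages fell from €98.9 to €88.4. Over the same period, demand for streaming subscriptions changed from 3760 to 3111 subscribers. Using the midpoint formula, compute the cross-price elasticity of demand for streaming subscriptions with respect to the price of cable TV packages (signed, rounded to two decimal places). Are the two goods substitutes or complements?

%ΔQ_{streaming subscriptions} = (3111 − 3760)/avg = -649/3435.5 = -0.188909…
%ΔP_{cable TV packages} = (88.4 − 98.9)/avg = -10.5/93.65 = -0.112119…
E_cross = (-649/3435.5) / (-10.5/93.65) = 1.6848…
E_cross > 0 ⇒ the goods are substitutes.

1.68; substitutes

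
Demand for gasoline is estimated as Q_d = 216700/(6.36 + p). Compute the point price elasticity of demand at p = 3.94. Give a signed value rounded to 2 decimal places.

dQ_d/dp = −216700/(6.36 + p)² = -2042.61. At p = 3.94, Q_d = 21038.8.
Ed = (dQ_d/dp)·(p/Q_d) = (-2042.61) × (3.94/21038.8) = -0.3825…

-0.38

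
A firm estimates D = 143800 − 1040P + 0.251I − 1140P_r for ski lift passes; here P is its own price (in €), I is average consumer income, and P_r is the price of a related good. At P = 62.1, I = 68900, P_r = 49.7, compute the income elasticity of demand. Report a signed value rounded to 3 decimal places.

At the given values, D = 143800 − 1040(62.1) + 0.251(68900) − 1140(49.7) = 39851.9.
∂D/∂I = 0.251.
E = (0.251) × (68900/39851.9) = 0.43395…

0.434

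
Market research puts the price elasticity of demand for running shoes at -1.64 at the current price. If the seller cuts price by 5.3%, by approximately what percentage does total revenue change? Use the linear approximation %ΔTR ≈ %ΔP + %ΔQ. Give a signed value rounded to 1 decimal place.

%ΔQ ≈ Ed × %ΔP = (-1.64) × (-5.3%) = +8.6920%
%ΔTR ≈ %ΔP + %ΔQ = (-5.3%) + (+8.6920%) = +3.3920%

+3.4%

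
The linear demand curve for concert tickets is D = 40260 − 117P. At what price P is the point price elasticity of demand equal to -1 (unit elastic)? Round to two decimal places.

172.05

Ed = −117P/(40260 − 117P). Set this equal to -1:
117P = 1·(40260 − 117P) ⇒ 117P(1 + 1) = 1·40260
P = 1·40260 / (117·2) = 172.0512…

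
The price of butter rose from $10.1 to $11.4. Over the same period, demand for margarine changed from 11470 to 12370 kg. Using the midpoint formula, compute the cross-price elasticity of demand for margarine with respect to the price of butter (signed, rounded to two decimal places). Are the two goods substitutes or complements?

%ΔQ_{margarine} = (12370 − 11470)/avg = 900/11920 = 0.075503…
%ΔP_{butter} = (11.4 − 10.1)/avg = 1.3/10.75 = 0.120930…
E_cross = (900/11920) / (1.3/10.75) = 0.6243…
E_cross > 0 ⇒ the goods are substitutes.

0.62; substitutes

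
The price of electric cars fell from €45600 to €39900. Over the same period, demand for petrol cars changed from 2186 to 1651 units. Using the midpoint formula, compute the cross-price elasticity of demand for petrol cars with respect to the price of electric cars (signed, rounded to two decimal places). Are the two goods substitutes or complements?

%ΔQ_{petrol cars} = (1651 − 2186)/avg = -535/1918.5 = -0.278863…
%ΔP_{electric cars} = (39900 − 45600)/avg = -5700/42750 = -0.133333…
E_cross = (-535/1918.5) / (-5700/42750) = 2.0914…
E_cross > 0 ⇒ the goods are substitutes.

2.09; substitutes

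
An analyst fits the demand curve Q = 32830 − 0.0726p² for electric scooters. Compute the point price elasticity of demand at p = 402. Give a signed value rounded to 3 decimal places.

-1.112

dQ/dp = −2·0.0726·p = -58.3704. At p = 402, Q = 21097.5496.
Ed = (dQ/dp)·(p/Q) = (-58.3704) × (402/21097.5496) = -1.11220…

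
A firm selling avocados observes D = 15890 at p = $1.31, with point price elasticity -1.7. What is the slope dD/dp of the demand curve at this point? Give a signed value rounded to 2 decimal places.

-20620.61

Ed = (dD/dp)·(p/D) ⇒ dD/dp = Ed·D/p = (-1.7)·15890/1.31 = -20620.6106…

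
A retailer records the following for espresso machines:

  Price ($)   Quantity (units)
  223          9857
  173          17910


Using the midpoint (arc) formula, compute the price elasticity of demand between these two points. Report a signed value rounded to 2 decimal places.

%ΔQ = (17910 − 9857) / [(9857 + 17910)/2] = 8053/13883.5 = 0.580041…
%ΔP = (173 − 223) / [(223 + 173)/2] = -50/198 = -0.252525…
Arc Ed = %ΔQ / %ΔP = (8053/13883.5) / (-50/198) = -2.2969…

-2.30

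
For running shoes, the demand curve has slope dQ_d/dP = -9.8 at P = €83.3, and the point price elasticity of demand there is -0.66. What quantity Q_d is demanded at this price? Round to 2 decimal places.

1236.88

Ed = (dQ_d/dP)·(P/Q_d) ⇒ Q_d = (dQ_d/dP)·P/Ed = (-9.8)·83.3/(-0.66) = 1236.8787…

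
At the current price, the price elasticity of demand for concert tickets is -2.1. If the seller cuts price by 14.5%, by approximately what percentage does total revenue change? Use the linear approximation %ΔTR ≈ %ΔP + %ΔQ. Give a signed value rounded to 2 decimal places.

+15.95%

%ΔQ ≈ Ed × %ΔP = (-2.1) × (-14.5%) = +30.4500%
%ΔTR ≈ %ΔP + %ΔQ = (-14.5%) + (+30.4500%) = +15.9500%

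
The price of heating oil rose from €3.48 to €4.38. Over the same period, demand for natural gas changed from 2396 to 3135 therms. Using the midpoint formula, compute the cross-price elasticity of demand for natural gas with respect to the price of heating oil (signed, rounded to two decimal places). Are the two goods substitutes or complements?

1.17; substitutes

%ΔQ_{natural gas} = (3135 − 2396)/avg = 739/2765.5 = 0.267221…
%ΔP_{heating oil} = (4.38 − 3.48)/avg = 0.9/3.93 = 0.229007…
E_cross = (739/2765.5) / (0.9/3.93) = 1.1668…
E_cross > 0 ⇒ the goods are substitutes.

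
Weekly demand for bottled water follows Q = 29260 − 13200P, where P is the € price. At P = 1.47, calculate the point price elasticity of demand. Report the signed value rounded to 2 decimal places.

dQ/dP = −13200. At P = 1.47, Q = 29260 − 13200(1.47) = 9856.
Ed = (dQ/dP)·(P/Q) = −13200 × (1.47/9856) = -1.9687…

-1.97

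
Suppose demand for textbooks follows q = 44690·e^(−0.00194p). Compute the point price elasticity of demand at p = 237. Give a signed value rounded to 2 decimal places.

dq/dp = −0.00194·q = -54.7435. At p = 237, q = 28218.3.
Ed = (dq/dp)·(p/q) = (-54.7435) × (237/28218.3) = -0.4597…

-0.46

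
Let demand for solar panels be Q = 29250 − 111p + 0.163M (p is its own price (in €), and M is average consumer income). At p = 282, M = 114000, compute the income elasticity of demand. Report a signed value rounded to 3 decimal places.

At the given values, Q = 29250 − 111(282) + 0.163(114000) = 16530.
∂Q/∂M = 0.163.
E = (0.163) × (114000/16530) = 1.12413…

1.124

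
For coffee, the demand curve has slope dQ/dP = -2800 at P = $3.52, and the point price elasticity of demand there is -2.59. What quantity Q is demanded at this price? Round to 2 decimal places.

3805.41

Ed = (dQ/dP)·(P/Q) ⇒ Q = (dQ/dP)·P/Ed = (-2800)·3.52/(-2.59) = 3805.4054…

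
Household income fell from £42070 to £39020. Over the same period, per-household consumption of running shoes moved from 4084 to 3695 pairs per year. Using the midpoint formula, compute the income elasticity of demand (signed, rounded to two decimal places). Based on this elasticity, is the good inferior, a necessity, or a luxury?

1.33; luxury

%ΔQ = (3695 − 4084)/[( 4084 + 3695)/2] = -389/3889.5 = -0.100012…
%ΔIncome = (39020 − 42070)/[( 42070 + 39020)/2] = -3050/40545 = -0.075225…
E_income = (-389/3889.5) / (-3050/40545) = 1.3295…
E_income > 1 ⇒ normal good, luxury.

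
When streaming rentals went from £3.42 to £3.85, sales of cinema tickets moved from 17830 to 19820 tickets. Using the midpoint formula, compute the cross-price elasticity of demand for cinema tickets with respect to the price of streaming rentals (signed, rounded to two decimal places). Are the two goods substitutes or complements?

%ΔQ_{cinema tickets} = (19820 − 17830)/avg = 1990/18825 = 0.105710…
%ΔP_{streaming rentals} = (3.85 − 3.42)/avg = 0.43/3.635 = 0.118294…
E_cross = (1990/18825) / (0.43/3.635) = 0.8936…
E_cross > 0 ⇒ the goods are substitutes.

0.89; substitutes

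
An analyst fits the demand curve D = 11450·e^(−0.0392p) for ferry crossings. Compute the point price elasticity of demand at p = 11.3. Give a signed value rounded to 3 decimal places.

-0.443

dD/dp = −0.0392·D = -288.215. At p = 11.3, D = 7352.42.
Ed = (dD/dp)·(p/D) = (-288.215) × (11.3/7352.42) = -0.44296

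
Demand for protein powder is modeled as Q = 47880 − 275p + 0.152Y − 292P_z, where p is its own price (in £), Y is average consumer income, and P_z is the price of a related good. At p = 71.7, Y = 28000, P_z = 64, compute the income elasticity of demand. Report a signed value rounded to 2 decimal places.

At the given values, Q = 47880 − 275(71.7) + 0.152(28000) − 292(64) = 13730.5.
∂Q/∂Y = 0.152.
E = (0.152) × (28000/13730.5) = 0.3099…

0.31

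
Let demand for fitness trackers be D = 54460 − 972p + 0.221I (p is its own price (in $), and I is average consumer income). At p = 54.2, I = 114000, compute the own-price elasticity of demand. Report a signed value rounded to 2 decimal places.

-1.95

At the given values, D = 54460 − 972(54.2) + 0.221(114000) = 26971.6.
∂D/∂p = −972.
E = (-972) × (54.2/26971.6) = -1.9532…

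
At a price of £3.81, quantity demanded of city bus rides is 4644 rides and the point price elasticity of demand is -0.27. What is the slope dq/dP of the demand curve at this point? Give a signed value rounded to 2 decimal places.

Ed = (dq/dP)·(P/q) ⇒ dq/dP = Ed·q/P = (-0.27)·4644/3.81 = -329.1023…

-329.10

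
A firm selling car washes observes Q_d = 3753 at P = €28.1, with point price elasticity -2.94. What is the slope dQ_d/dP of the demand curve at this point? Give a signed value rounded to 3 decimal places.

Ed = (dQ_d/dP)·(P/Q_d) ⇒ dQ_d/dP = Ed·Q_d/P = (-2.94)·3753/28.1 = -392.66263…

-392.663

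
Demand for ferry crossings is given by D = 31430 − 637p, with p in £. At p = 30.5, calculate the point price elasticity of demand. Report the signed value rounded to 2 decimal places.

-1.62

dD/dp = −637. At p = 30.5, D = 31430 − 637(30.5) = 12001.5.
Ed = (dD/dp)·(p/D) = −637 × (30.5/12001.5) = -1.6188…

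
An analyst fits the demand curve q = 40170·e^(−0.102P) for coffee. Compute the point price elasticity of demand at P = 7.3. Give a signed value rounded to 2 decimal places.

dq/dP = −0.102·q = -1945.93. At P = 7.3, q = 19077.7.
Ed = (dq/dP)·(P/q) = (-1945.93) × (7.3/19077.7) = -0.7446

-0.74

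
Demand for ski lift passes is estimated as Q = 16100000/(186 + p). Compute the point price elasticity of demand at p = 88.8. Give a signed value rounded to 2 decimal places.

-0.32

dQ/dp = −16100000/(186 + p)² = -213.203. At p = 88.8, Q = 58588.1.
Ed = (dQ/dp)·(p/Q) = (-213.203) × (88.8/58588.1) = -0.3231…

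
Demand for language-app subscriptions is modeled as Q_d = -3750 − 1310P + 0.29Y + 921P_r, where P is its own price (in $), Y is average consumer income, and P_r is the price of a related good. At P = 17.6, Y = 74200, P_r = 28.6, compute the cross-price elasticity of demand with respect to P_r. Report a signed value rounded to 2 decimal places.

At the given values, Q_d = -3750 − 1310(17.6) + 0.29(74200) + 921(28.6) = 21052.6.
∂Q_d/∂P_r = 921.
E = (921) × (28.6/21052.6) = 1.2511…

1.25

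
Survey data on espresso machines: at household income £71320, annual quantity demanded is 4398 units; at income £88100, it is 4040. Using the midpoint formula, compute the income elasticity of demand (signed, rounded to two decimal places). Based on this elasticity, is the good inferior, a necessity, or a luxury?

-0.40; inferior

%ΔQ = (4040 − 4398)/[( 4398 + 4040)/2] = -358/4219 = -0.084854…
%ΔIncome = (88100 − 71320)/[( 71320 + 88100)/2] = 16780/79710 = 0.210513…
E_income = (-358/4219) / (16780/79710) = -0.4030…
E_income < 0 ⇒ inferior good.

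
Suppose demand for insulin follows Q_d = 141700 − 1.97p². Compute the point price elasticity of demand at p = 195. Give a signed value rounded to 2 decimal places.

-2.24

dQ_d/dp = −2·1.97·p = -768.3. At p = 195, Q_d = 66790.75.
Ed = (dQ_d/dp)·(p/Q_d) = (-768.3) × (195/66790.75) = -2.2431…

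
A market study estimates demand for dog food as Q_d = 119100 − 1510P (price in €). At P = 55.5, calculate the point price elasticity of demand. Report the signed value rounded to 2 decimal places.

-2.37

dQ_d/dP = −1510. At P = 55.5, Q_d = 119100 − 1510(55.5) = 35295.
Ed = (dQ_d/dP)·(P/Q_d) = −1510 × (55.5/35295) = -2.3744…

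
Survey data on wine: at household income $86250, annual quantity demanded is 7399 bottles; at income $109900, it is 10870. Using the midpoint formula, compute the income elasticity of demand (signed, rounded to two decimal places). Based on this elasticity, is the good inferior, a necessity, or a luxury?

1.58; luxury

%ΔQ = (10870 − 7399)/[( 7399 + 10870)/2] = 3471/9134.5 = 0.379987…
%ΔIncome = (109900 − 86250)/[( 86250 + 109900)/2] = 23650/98075 = 0.241141…
E_income = (3471/9134.5) / (23650/98075) = 1.5757…
E_income > 1 ⇒ normal good, luxury.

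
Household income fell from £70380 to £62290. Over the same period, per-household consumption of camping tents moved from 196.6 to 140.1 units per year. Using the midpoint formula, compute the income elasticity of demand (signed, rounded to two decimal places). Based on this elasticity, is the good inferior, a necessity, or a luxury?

%ΔQ = (140.1 − 196.6)/[( 196.6 + 140.1)/2] = -56.5/168.35 = -0.335610…
%ΔIncome = (62290 − 70380)/[( 70380 + 62290)/2] = -8090/66335 = -0.121956…
E_income = (-56.5/168.35) / (-8090/66335) = 2.7518…
E_income > 1 ⇒ normal good, luxury.

2.75; luxury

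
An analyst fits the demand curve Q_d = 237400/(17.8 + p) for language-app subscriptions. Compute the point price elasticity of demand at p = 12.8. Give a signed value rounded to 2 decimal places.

-0.42

dQ_d/dp = −237400/(17.8 + p)² = -253.535. At p = 12.8, Q_d = 7758.17.
Ed = (dQ_d/dp)·(p/Q_d) = (-253.535) × (12.8/7758.17) = -0.4183…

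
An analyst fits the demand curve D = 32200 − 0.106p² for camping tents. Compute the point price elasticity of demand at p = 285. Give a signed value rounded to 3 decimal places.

-0.730

dD/dp = −2·0.106·p = -60.42. At p = 285, D = 23590.15.
Ed = (dD/dp)·(p/D) = (-60.42) × (285/23590.15) = -0.72995…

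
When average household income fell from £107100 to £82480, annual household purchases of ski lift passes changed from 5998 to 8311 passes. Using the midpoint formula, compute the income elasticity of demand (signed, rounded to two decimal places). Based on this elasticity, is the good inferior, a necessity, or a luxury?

-1.24; inferior

%ΔQ = (8311 − 5998)/[( 5998 + 8311)/2] = 2313/7154.5 = 0.323293…
%ΔIncome = (82480 − 107100)/[( 107100 + 82480)/2] = -24620/94790 = -0.259732…
E_income = (2313/7154.5) / (-24620/94790) = -1.2447…
E_income < 0 ⇒ inferior good.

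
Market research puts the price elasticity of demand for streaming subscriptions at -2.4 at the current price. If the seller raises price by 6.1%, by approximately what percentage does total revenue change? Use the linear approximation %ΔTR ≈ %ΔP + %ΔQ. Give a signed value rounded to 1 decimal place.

-8.5%

%ΔQ ≈ Ed × %ΔP = (-2.4) × (+6.1%) = -14.6400%
%ΔTR ≈ %ΔP + %ΔQ = (+6.1%) + (-14.6400%) = -8.5400%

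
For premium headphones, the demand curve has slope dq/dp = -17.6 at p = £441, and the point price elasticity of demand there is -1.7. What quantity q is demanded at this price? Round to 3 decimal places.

4565.647

Ed = (dq/dp)·(p/q) ⇒ q = (dq/dp)·p/Ed = (-17.6)·441/(-1.7) = 4565.64705…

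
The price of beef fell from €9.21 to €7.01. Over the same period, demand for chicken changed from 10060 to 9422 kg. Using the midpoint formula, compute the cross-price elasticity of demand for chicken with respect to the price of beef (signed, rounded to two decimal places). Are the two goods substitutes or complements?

0.24; substitutes

%ΔQ_{chicken} = (9422 − 10060)/avg = -638/9741 = -0.065496…
%ΔP_{beef} = (7.01 − 9.21)/avg = -2.2/8.11 = -0.271270…
E_cross = (-638/9741) / (-2.2/8.11) = 0.2414…
E_cross > 0 ⇒ the goods are substitutes.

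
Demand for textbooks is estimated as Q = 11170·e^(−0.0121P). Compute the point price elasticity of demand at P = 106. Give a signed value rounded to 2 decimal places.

dQ/dP = −0.0121·Q = -37.4811. At P = 106, Q = 3097.61.
Ed = (dQ/dP)·(P/Q) = (-37.4811) × (106/3097.61) = -1.2826

-1.28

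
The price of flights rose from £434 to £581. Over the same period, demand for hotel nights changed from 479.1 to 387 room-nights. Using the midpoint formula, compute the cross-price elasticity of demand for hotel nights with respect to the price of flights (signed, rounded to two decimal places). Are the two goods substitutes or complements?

%ΔQ_{hotel nights} = (387 − 479.1)/avg = -92.1/433.05 = -0.212677…
%ΔP_{flights} = (581 − 434)/avg = 147/507.5 = 0.289655…
E_cross = (-92.1/433.05) / (147/507.5) = -0.7342…
E_cross < 0 ⇒ the goods are complements.

-0.73; complements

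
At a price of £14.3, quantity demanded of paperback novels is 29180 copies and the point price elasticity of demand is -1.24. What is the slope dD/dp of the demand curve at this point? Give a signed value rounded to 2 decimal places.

-2530.29

Ed = (dD/dp)·(p/D) ⇒ dD/dp = Ed·D/p = (-1.24)·29180/14.3 = -2530.2937…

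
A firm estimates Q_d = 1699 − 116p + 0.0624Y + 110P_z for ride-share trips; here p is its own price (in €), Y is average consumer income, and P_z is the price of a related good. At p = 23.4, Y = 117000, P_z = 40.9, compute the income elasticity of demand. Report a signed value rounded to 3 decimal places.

At the given values, Q_d = 1699 − 116(23.4) + 0.0624(117000) + 110(40.9) = 10784.4.
∂Q_d/∂Y = 0.0624.
E = (0.0624) × (117000/10784.4) = 0.67697…

0.677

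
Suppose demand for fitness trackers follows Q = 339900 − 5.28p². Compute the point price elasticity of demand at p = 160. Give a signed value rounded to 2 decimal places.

-1.32

dQ/dp = −2·5.28·p = -1689.6. At p = 160, Q = 204732.
Ed = (dQ/dp)·(p/Q) = (-1689.6) × (160/204732) = -1.3204…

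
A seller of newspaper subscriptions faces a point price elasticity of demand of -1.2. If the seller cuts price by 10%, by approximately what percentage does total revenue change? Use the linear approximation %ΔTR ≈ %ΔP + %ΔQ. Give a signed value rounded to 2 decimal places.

+2.00%

%ΔQ ≈ Ed × %ΔP = (-1.2) × (-10%) = +12.0000%
%ΔTR ≈ %ΔP + %ΔQ = (-10%) + (+12.0000%) = +2.0000%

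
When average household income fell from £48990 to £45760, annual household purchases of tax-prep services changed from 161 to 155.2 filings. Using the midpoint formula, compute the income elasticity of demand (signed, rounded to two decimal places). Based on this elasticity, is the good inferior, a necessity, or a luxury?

0.54; necessity

%ΔQ = (155.2 − 161)/[( 161 + 155.2)/2] = -5.8/158.1 = -0.036685…
%ΔIncome = (45760 − 48990)/[( 48990 + 45760)/2] = -3230/47375 = -0.068179…
E_income = (-5.8/158.1) / (-3230/47375) = 0.5380…
0 < E_income < 1 ⇒ normal good, necessity.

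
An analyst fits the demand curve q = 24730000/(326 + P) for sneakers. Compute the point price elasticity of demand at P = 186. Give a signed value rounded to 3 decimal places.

dq/dP = −24730000/(326 + P)² = -94.3375. At P = 186, q = 48300.8.
Ed = (dq/dP)·(P/q) = (-94.3375) × (186/48300.8) = -0.36328…

-0.363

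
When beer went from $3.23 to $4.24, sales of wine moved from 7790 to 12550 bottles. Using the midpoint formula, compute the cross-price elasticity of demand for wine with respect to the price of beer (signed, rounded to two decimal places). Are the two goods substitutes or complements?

1.73; substitutes

%ΔQ_{wine} = (12550 − 7790)/avg = 4760/10170 = 0.468043…
%ΔP_{beer} = (4.24 − 3.23)/avg = 1.01/3.735 = 0.270414…
E_cross = (4760/10170) / (1.01/3.735) = 1.7308…
E_cross > 0 ⇒ the goods are substitutes.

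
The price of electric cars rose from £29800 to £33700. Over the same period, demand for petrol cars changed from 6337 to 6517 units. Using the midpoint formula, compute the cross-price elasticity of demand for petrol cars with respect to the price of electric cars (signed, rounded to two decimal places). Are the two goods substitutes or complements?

0.23; substitutes

%ΔQ_{petrol cars} = (6517 − 6337)/avg = 180/6427 = 0.028006…
%ΔP_{electric cars} = (33700 − 29800)/avg = 3900/31750 = 0.122834…
E_cross = (180/6427) / (3900/31750) = 0.2280…
E_cross > 0 ⇒ the goods are substitutes.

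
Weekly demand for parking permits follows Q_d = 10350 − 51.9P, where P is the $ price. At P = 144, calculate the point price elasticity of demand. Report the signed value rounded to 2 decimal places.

-2.60

dQ_d/dP = −51.9. At P = 144, Q_d = 10350 − 51.9(144) = 2876.4.
Ed = (dQ_d/dP)·(P/Q_d) = −51.9 × (144/2876.4) = -2.5982…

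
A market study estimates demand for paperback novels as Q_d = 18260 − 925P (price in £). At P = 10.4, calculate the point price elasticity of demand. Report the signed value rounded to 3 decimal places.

dQ_d/dP = −925. At P = 10.4, Q_d = 18260 − 925(10.4) = 8640.
Ed = (dQ_d/dP)·(P/Q_d) = −925 × (10.4/8640) = -1.11342…

-1.113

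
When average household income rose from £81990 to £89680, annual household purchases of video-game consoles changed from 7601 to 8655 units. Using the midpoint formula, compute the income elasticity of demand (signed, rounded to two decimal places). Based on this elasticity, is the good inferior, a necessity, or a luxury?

%ΔQ = (8655 − 7601)/[( 7601 + 8655)/2] = 1054/8128 = 0.129675…
%ΔIncome = (89680 − 81990)/[( 81990 + 89680)/2] = 7690/85835 = 0.089590…
E_income = (1054/8128) / (7690/85835) = 1.4474…
E_income > 1 ⇒ normal good, luxury.

1.45; luxury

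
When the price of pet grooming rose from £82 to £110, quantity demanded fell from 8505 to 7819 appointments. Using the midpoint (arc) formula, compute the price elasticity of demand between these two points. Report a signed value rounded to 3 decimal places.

-0.288

%ΔQ = (7819 − 8505) / [(8505 + 7819)/2] = -686/8162 = -0.084048…
%ΔP = (110 − 82) / [(82 + 110)/2] = 28/96 = 0.291666…
Arc Ed = %ΔQ / %ΔP = (-686/8162) / (28/96) = -0.28816…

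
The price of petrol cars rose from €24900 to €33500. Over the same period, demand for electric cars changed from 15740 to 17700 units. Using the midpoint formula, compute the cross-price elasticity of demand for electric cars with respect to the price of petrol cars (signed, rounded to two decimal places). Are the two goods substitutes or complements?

0.40; substitutes

%ΔQ_{electric cars} = (17700 − 15740)/avg = 1960/16720 = 0.117224…
%ΔP_{petrol cars} = (33500 − 24900)/avg = 8600/29200 = 0.294520…
E_cross = (1960/16720) / (8600/29200) = 0.3980…
E_cross > 0 ⇒ the goods are substitutes.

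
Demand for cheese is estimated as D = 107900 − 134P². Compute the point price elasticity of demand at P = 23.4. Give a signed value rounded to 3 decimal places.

-4.250

dD/dP = −2·134·P = -6271.2. At P = 23.4, D = 34526.96.
Ed = (dD/dP)·(P/D) = (-6271.2) × (23.4/34526.96) = -4.25018…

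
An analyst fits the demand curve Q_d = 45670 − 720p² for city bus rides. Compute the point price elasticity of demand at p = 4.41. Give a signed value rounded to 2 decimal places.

dQ_d/dp = −2·720·p = -6350.4. At p = 4.41, Q_d = 31667.368.
Ed = (dQ_d/dp)·(p/Q_d) = (-6350.4) × (4.41/31667.368) = -0.8843…

-0.88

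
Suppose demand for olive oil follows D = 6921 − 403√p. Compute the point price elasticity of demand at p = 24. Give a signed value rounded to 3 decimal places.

dD/dp = −403/(2√p) = -41.131. At p = 24, D = 4946.71.
Ed = (dD/dp)·(p/D) = (-41.131) × (24/4946.71) = -0.19955…

-0.200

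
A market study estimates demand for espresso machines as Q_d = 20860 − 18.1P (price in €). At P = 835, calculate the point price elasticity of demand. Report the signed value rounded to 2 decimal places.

dQ_d/dP = −18.1. At P = 835, Q_d = 20860 − 18.1(835) = 5746.5.
Ed = (dQ_d/dP)·(P/Q_d) = −18.1 × (835/5746.5) = -2.6300…

-2.63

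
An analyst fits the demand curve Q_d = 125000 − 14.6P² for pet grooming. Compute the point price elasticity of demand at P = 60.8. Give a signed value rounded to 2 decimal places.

-1.52

dQ_d/dP = −2·14.6·P = -1775.36. At P = 60.8, Q_d = 71029.056.
Ed = (dQ_d/dP)·(P/Q_d) = (-1775.36) × (60.8/71029.056) = -1.5196…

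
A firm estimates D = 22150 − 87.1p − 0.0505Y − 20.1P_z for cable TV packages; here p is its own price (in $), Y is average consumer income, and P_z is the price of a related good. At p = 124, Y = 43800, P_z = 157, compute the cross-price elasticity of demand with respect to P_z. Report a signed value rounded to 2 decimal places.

At the given values, D = 22150 − 87.1(124) − 0.0505(43800) − 20.1(157) = 5982.
∂D/∂P_z = -20.1.
E = (-20.1) × (157/5982) = -0.5275…

-0.53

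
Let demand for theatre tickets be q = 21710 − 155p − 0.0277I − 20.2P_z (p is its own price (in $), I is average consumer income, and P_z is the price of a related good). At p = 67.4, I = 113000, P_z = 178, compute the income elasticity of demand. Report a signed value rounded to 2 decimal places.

-0.69

At the given values, q = 21710 − 155(67.4) − 0.0277(113000) − 20.2(178) = 4537.3.
∂q/∂I = -0.0277.
E = (-0.0277) × (113000/4537.3) = -0.6898…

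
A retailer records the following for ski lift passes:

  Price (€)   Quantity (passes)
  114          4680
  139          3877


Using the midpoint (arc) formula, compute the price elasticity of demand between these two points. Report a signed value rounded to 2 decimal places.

-0.95

%ΔQ = (3877 − 4680) / [(4680 + 3877)/2] = -803/4278.5 = -0.187682…
%ΔP = (139 − 114) / [(114 + 139)/2] = 25/126.5 = 0.197628…
Arc Ed = %ΔQ / %ΔP = (-803/4278.5) / (25/126.5) = -0.9496…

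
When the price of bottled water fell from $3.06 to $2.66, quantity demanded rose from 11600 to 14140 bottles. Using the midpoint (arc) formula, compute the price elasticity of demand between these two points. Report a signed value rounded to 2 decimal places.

-1.41

%ΔQ = (14140 − 11600) / [(11600 + 14140)/2] = 2540/12870 = 0.197358…
%ΔP = (2.66 − 3.06) / [(3.06 + 2.66)/2] = -0.4/2.86 = -0.139860…
Arc Ed = %ΔQ / %ΔP = (2540/12870) / (-0.4/2.86) = -1.4111…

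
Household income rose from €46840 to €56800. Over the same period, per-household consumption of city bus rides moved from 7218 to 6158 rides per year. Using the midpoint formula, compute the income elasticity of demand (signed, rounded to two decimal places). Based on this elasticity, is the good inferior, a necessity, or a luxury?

%ΔQ = (6158 − 7218)/[( 7218 + 6158)/2] = -1060/6688 = -0.158492…
%ΔIncome = (56800 − 46840)/[( 46840 + 56800)/2] = 9960/51820 = 0.192203…
E_income = (-1060/6688) / (9960/51820) = -0.8246…
E_income < 0 ⇒ inferior good.

-0.82; inferior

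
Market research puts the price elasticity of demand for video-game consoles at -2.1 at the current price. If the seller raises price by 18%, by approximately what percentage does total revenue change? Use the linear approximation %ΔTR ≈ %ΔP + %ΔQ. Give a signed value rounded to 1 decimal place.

-19.8%

%ΔQ ≈ Ed × %ΔP = (-2.1) × (+18%) = -37.8000%
%ΔTR ≈ %ΔP + %ΔQ = (+18%) + (-37.8000%) = -19.8000%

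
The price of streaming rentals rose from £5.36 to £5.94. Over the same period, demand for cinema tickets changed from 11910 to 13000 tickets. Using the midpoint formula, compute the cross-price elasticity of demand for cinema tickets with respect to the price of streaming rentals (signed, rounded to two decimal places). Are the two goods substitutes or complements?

0.85; substitutes

%ΔQ_{cinema tickets} = (13000 − 11910)/avg = 1090/12455 = 0.087515…
%ΔP_{streaming rentals} = (5.94 − 5.36)/avg = 0.58/5.65 = 0.102654…
E_cross = (1090/12455) / (0.58/5.65) = 0.8525…
E_cross > 0 ⇒ the goods are substitutes.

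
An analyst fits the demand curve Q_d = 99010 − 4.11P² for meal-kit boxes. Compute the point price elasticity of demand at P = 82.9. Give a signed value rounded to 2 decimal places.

dQ_d/dP = −2·4.11·P = -681.438. At P = 82.9, Q_d = 70764.3949.
Ed = (dQ_d/dP)·(P/Q_d) = (-681.438) × (82.9/70764.3949) = -0.7982…

-0.80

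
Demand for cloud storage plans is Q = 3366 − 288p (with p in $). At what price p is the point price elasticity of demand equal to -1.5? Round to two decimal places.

7.01

Ed = −288p/(3366 − 288p). Set this equal to -1.5:
288p = 1.5·(3366 − 288p) ⇒ 288p(1 + 1.5) = 1.5·3366
p = 1.5·3366 / (288·2.5) = 7.0125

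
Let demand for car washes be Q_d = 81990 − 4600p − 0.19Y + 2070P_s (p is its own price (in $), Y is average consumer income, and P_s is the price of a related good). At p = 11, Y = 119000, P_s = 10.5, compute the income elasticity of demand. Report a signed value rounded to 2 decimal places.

At the given values, Q_d = 81990 − 4600(11) − 0.19(119000) + 2070(10.5) = 30515.
∂Q_d/∂Y = -0.19.
E = (-0.19) × (119000/30515) = -0.7409…

-0.74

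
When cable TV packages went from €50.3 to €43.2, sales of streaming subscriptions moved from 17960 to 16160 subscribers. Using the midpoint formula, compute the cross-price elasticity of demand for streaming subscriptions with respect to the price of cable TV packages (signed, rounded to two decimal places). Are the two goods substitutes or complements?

%ΔQ_{streaming subscriptions} = (16160 − 17960)/avg = -1800/17060 = -0.105509…
%ΔP_{cable TV packages} = (43.2 − 50.3)/avg = -7.1/46.75 = -0.151871…
E_cross = (-1800/17060) / (-7.1/46.75) = 0.6947…
E_cross > 0 ⇒ the goods are substitutes.

0.69; substitutes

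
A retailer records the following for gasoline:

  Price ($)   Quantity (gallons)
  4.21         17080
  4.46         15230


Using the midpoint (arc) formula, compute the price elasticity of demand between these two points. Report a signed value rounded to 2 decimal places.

-1.99

%ΔQ = (15230 − 17080) / [(17080 + 15230)/2] = -1850/16155 = -0.114515…
%ΔP = (4.46 − 4.21) / [(4.21 + 4.46)/2] = 0.25/4.335 = 0.057670…
Arc Ed = %ΔQ / %ΔP = (-1850/16155) / (0.25/4.335) = -1.9857…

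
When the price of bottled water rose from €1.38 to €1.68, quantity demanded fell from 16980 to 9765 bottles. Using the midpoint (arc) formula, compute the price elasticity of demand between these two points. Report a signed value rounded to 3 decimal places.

%ΔQ = (9765 − 16980) / [(16980 + 9765)/2] = -7215/13372.5 = -0.539540…
%ΔP = (1.68 − 1.38) / [(1.38 + 1.68)/2] = 0.3/1.53 = 0.196078…
Arc Ed = %ΔQ / %ΔP = (-7215/13372.5) / (0.3/1.53) = -2.75165…

-2.752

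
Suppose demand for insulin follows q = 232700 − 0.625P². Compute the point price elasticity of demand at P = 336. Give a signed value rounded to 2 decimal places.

dq/dP = −2·0.625·P = -420. At P = 336, q = 162140.
Ed = (dq/dP)·(P/q) = (-420) × (336/162140) = -0.8703…

-0.87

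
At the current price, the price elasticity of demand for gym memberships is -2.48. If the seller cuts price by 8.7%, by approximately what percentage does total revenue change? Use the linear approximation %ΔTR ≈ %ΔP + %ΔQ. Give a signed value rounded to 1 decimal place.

%ΔQ ≈ Ed × %ΔP = (-2.48) × (-8.7%) = +21.5760%
%ΔTR ≈ %ΔP + %ΔQ = (-8.7%) + (+21.5760%) = +12.8760%

+12.9%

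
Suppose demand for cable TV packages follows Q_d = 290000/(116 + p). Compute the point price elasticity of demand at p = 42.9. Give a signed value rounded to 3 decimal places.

dQ_d/dp = −290000/(116 + p)² = -11.4855. At p = 42.9, Q_d = 1825.05.
Ed = (dQ_d/dp)·(p/Q_d) = (-11.4855) × (42.9/1825.05) = -0.26998…

-0.270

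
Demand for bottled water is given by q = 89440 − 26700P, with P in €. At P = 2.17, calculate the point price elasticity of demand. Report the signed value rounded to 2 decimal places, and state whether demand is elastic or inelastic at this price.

dq/dP = −26700. At P = 2.17, q = 89440 − 26700(2.17) = 31501.
Ed = (dq/dP)·(P/q) = −26700 × (2.17/31501) = -1.8392…
|Ed| = 1.84 > 1, so demand is elastic.

-1.84; elastic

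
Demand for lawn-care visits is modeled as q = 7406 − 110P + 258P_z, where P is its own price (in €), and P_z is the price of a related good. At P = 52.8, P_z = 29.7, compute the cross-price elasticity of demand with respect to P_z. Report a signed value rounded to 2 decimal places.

At the given values, q = 7406 − 110(52.8) + 258(29.7) = 9260.6.
∂q/∂P_z = 258.
E = (258) × (29.7/9260.6) = 0.8274…

0.83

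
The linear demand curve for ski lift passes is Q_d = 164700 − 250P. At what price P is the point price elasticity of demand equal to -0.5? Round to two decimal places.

Ed = −250P/(164700 − 250P). Set this equal to -0.5:
250P = 0.5·(164700 − 250P) ⇒ 250P(1 + 0.5) = 0.5·164700
P = 0.5·164700 / (250·1.5) = 219.6

219.60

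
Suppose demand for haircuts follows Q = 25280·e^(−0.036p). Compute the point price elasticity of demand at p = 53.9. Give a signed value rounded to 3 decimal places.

dQ/dp = −0.036·Q = -130.73. At p = 53.9, Q = 3631.38.
Ed = (dQ/dp)·(p/Q) = (-130.73) × (53.9/3631.38) = -1.9404

-1.940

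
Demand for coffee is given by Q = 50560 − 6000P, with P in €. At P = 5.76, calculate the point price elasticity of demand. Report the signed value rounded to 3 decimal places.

dQ/dP = −6000. At P = 5.76, Q = 50560 − 6000(5.76) = 16000.
Ed = (dQ/dP)·(P/Q) = −6000 × (5.76/16000) = -2.16

-2.160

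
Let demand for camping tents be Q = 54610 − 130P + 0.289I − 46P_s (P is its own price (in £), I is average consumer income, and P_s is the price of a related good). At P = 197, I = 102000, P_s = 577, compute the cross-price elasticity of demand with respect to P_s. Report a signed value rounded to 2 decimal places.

-0.83

At the given values, Q = 54610 − 130(197) + 0.289(102000) − 46(577) = 31936.
∂Q/∂P_s = -46.
E = (-46) × (577/31936) = -0.8310…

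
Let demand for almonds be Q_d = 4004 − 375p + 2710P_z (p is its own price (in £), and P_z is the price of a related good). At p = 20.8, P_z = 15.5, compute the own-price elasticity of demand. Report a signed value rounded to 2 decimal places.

At the given values, Q_d = 4004 − 375(20.8) + 2710(15.5) = 38209.
∂Q_d/∂p = −375.
E = (-375) × (20.8/38209) = -0.2041…

-0.20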